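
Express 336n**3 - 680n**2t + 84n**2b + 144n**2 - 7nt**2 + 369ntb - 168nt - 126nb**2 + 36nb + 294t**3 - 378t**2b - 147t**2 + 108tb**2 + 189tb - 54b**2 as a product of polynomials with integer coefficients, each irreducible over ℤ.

Group: 4n(84n**2 - 23nt - 42nb + 36n - 42t**2 + 36tb + 21t - 18b) + (-7t + 3b)(84n**2 - 23nt - 42nb + 36n - 42t**2 + 36tb + 21t - 18b); both groups contain (84n**2 - 23nt - 42nb + 36n - 42t**2 + 36tb + 21t - 18b), so (4n - 7t + 3b) is a factor with cofactor 84n**2 - 23nt - 42nb + 36n - 42t**2 + 36tb + 21t - 18b.
The cofactor groups again: 84n**2 - 23nt - 42nb + 36n - 42t**2 + 36tb + 21t - 18b = 7n(12n + 7t - 6b) + (-6t + 3)(12n + 7t - 6b); both groups contain (12n + 7t - 6b), giving (7n - 6t + 3)(12n + 7t - 6b).

(12n + 7t - 6b)(4n - 7t + 3b)(7n - 6t + 3)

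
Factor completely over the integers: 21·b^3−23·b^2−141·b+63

Testing divisors of the constant over divisors of the leading coefficient, b = 3 is a root, so (b−3) is a factor; dividing leaves 21·b^2+40·b−21.
The remaining quadratic factors as (7·b−3)(3·b+7).

(3·b+7)·(7·b−3)·(b−3)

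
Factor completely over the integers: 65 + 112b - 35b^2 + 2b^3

Testing divisors of the constant over divisors of the leading coefficient, b = 5 is a root, so (b - 5) is a factor; dividing leaves 2b^2 - 25b - 13.
The remaining quadratic factors as (2b + 1)(b - 13).

(2b + 1)(b - 13)(b - 5)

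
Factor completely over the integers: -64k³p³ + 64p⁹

-64p³(k - p²)(k² + kp² + p⁴)

Every term has a factor of 64p³; factoring it out leaves -k³ + p⁶.
Recognize a difference of cubes with the parts p² and k.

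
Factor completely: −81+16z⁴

Write as (4z²)² − (9)², then factor 4z²−9 once more.

(2z+3)(2z−3)(4z²+9)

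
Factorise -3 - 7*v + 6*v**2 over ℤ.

(2*v - 3)*(3*v + 1)

Need a pair with product 6·(-3) = -18 and sum -7: that's -9 and 2.
Split the middle term: 6*v**2 - 9*v + 2*v - 3 = 3*v*(2*v - 3) + (2*v - 3).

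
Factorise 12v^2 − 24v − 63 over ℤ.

3(2v + 3)(2v − 7)

Pull out the common factor 3, then factor the remaining trinomial.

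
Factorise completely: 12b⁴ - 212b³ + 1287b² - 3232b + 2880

Among the possible rational roots, b = 8/3 is a root, so (3b - 8) is a factor; dividing leaves 4b³ - 60b² + 269b - 360.
Then b = 9/2 is a root, so (2b - 9) is a factor; dividing leaves 2b² - 21b + 40.
The remaining quadratic factors as (b - 8)(2b - 5).

(2b - 5)(2b - 9)(3b - 8)(b - 8)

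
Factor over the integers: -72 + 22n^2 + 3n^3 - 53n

By the rational root theorem, n = 8/3 is a root, giving the factor (3n - 8) and quotient n^2 + 10n + 9.
The remaining quadratic factors as (n + 9)(n + 1).

(3n - 8)(n + 1)(n + 9)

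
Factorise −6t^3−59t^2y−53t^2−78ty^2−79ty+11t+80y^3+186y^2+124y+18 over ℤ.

Group: t(−6t^2−11ty+t+10y^2+12y+2) + (8y+9)(−6t^2−11ty+t+10y^2+12y+2); both groups contain (−6t^2−11ty+t+10y^2+12y+2), so (t+8y+9) is a factor with cofactor −6t^2−11ty+t+10y^2+12y+2.
The cofactor groups again: −6t^2−11ty+t+10y^2+12y+2 = −2t(3t−2y−2) + (−5y−1)(3t−2y−2); both groups contain (3t−2y−2), giving −(2t+5y+1)(3t−2y−2).

−(2t+5y+1)(3t−2y−2)(t+8y+9)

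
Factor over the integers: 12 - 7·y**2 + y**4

(y + 2)·(y - 2)·(y**2 - 3)

Substitute u = y**2 to get a quadratic in u, then factor.
y**2 - 3 is irreducible over ℤ (3 is not a perfect square).
y**2 - 4 is a difference of squares.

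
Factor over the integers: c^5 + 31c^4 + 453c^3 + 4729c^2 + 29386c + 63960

Trying the rational-root candidates, c = -4 is a root, giving the factor (c + 4) and quotient c^4 + 27c^3 + 345c^2 + 3349c + 15990.
Next, c = -10 is a root, so (c + 10) divides it; the quotient is c^3 + 17c^2 + 175c + 1599.
Continuing, c = -13 is a root, so (c + 13) is a factor; dividing leaves c^2 + 4c + 123.
The quadratic c^2 + 4c + 123 has discriminant -476 < 0 and is irreducible over ℤ.

(c + 10)(c + 13)(c + 4)(c^2 + 4c + 123)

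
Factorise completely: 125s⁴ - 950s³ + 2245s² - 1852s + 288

(5s - 1)(5s - 8)(5s - 9)(s - 4)

Trying the rational-root candidates, s = 4 is a root, so (s - 4) divides it; the quotient is 125s³ - 450s² + 445s - 72.
Then s = 9/5 is a root, giving the factor (5s - 9) and quotient 25s² - 45s + 8.
The remaining quadratic factors as (5s - 8)(5s - 1).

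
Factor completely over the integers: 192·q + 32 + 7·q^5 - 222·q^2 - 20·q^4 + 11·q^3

(7·q + 1)·(q - 1)·(q - 4)·(q^2 + 2·q + 8)

Trying the rational-root candidates, q = 1 is a root, so (q - 1) is a factor; dividing leaves 7·q^4 - 13·q^3 - 2·q^2 - 224·q - 32.
Continuing, q = 4 is a root, so (q - 4) divides it; the quotient is 7·q^3 + 15·q^2 + 58·q + 8.
Continuing, q = -1/7 is a root, so (7·q + 1) divides it; the quotient is q^2 + 2·q + 8.
The quadratic q^2 + 2·q + 8 has discriminant -28 < 0 and is irreducible over ℤ.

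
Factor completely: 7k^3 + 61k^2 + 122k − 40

Testing divisors of the constant over divisors of the leading coefficient, k = −4 is a root, so (k + 4) is a factor; dividing leaves 7k^2 + 33k − 10.
The remaining quadratic factors as (7k − 2)(k + 5).

(7k − 2)(k + 4)(k + 5)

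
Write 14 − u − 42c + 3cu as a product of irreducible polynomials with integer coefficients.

Group as (3cu − 42c) + (−u + 14) = 3c(u − 14) − (u − 14).
Both groups share the factor (u − 14).

(3c − 1)(u − 14)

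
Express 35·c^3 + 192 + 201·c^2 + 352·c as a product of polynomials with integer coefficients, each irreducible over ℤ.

Among the possible rational roots, c = -8/5 is a root, so (5·c + 8) divides it; the quotient is 7·c^2 + 29·c + 24.
The remaining quadratic factors as (c + 3)(7·c + 8).

(5·c + 8)·(7·c + 8)·(c + 3)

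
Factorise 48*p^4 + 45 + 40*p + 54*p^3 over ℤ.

Group as (48*p^4 + 40*p) + (54*p^3 + 45) = 8*p*(6*p^3 + 5) + 9*(6*p^3 + 5).
Both groups share the factor (6*p^3 + 5).

(8*p + 9)*(6*p^3 + 5)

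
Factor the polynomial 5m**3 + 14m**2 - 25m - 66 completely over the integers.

(5m - 11)(m + 2)(m + 3)

Trying the rational-root candidates, m = -2 is a root, so (m + 2) divides it; the quotient is 5m**2 + 4m - 33.
The remaining quadratic factors as (5m - 11)(m + 3).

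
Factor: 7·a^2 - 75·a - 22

(7·a + 2)·(a - 11)

Need a pair with product 7·(-22) = -154 and sum -75: that's -77 and 2.
Split the middle term: 7·a^2 - 77·a + 2·a - 22 = 7·a·(a - 11) + 2·(a - 11).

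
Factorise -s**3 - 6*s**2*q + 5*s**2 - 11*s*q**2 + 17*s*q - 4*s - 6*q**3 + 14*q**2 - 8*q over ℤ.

-(s + 2*q)*(s + 3*q - 4)*(s + q - 1)

Group: s*(-s**2 - 5*s*q + 4*s - 6*q**2 + 8*q) + (q - 1)*(-s**2 - 5*s*q + 4*s - 6*q**2 + 8*q); both groups contain (-s**2 - 5*s*q + 4*s - 6*q**2 + 8*q), so (s + q - 1) is a factor with cofactor -s**2 - 5*s*q + 4*s - 6*q**2 + 8*q.
The cofactor groups again: -s**2 - 5*s*q + 4*s - 6*q**2 + 8*q = -s*(s + 3*q - 4) - 2*q*(s + 3*q - 4); both groups contain (s + 3*q - 4), giving -(s + 2*q)*(s + 3*q - 4).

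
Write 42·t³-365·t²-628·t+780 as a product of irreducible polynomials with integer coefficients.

(6·t+13)·(7·t-6)·(t-10)

By the rational root theorem, t = 6/7 is a root, so (7·t-6) is a factor; dividing leaves 6·t²-47·t-130.
The remaining quadratic factors as (t-10)(6·t+13).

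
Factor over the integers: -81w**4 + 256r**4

Difference of squares twice: with A = 4r and B = 3w, A⁴ − B⁴ = (A² − B²)(A² + B²), and A² − B² factors again.

(4r + 3w)(4r - 3w)(16r**2 + 9w**2)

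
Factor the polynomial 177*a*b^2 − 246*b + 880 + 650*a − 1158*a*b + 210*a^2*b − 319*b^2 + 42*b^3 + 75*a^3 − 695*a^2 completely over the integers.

(15*a + 6*b + 11)*(5*a + 7*b − 10)*(a + b − 8)

Group: 15*a*(5*a^2 + 12*a*b − 50*a + 7*b^2 − 66*b + 80) + (6*b + 11)*(5*a^2 + 12*a*b − 50*a + 7*b^2 − 66*b + 80); both groups contain (5*a^2 + 12*a*b − 50*a + 7*b^2 − 66*b + 80), so (15*a + 6*b + 11) is a factor with cofactor 5*a^2 + 12*a*b − 50*a + 7*b^2 − 66*b + 80.
The cofactor groups again: 5*a^2 + 12*a*b − 50*a + 7*b^2 − 66*b + 80 = a*(5*a + 7*b − 10) + (b − 8)*(5*a + 7*b − 10); both groups contain (5*a + 7*b − 10), giving (a + b − 8)*(5*a + 7*b − 10).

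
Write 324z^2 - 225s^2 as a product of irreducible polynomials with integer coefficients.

Factor out 9, leaving 36z^2 - 25s^2, which is a difference of two squares.

9(6z - 5s)(6z + 5s)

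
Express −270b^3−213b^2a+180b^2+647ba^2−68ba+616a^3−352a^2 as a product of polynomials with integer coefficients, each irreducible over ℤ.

Group: 9b(−30b^2+13ba+20b+56a^2−32a) + 11a(−30b^2+13ba+20b+56a^2−32a); both groups contain (−30b^2+13ba+20b+56a^2−32a), so (9b+11a) is a factor with cofactor −30b^2+13ba+20b+56a^2−32a.
The cofactor groups again: −30b^2+13ba+20b+56a^2−32a = −5b(6b+7a−4) + 8a(6b+7a−4); both groups contain (6b+7a−4), giving −(5b−8a)(6b+7a−4).

−(5b−8a)(9b+11a)(6b+7a−4)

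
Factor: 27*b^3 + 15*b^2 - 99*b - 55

Group as (27*b^3 - 99*b) + (15*b^2 - 55) = 9*b*(3*b^2 - 11) + 5*(3*b^2 - 11).
Both groups share the factor (3*b^2 - 11).

(9*b + 5)*(3*b^2 - 11)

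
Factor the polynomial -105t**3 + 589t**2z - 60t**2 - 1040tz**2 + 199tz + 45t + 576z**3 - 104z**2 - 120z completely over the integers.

Group: 5t(-21t**2 + 80tz + 9t - 64z**2 - 24z) + (-9z + 5)(-21t**2 + 80tz + 9t - 64z**2 - 24z); both groups contain (-21t**2 + 80tz + 9t - 64z**2 - 24z), so (5t - 9z + 5) is a factor with cofactor -21t**2 + 80tz + 9t - 64z**2 - 24z.
The cofactor groups again: -21t**2 + 80tz + 9t - 64z**2 - 24z = -7t(3t - 8z) + (8z + 3)(3t - 8z); both groups contain (3t - 8z), giving -(7t - 8z - 3)(3t - 8z).

-(3t - 8z)(5t - 9z + 5)(7t - 8z - 3)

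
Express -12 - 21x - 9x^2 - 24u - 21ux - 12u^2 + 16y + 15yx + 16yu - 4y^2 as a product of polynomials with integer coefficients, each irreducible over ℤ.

Group: -y(4y - 4u - 3x - 4) + (3u + 3x + 3)(4y - 4u - 3x - 4); both groups contain (4y - 4u - 3x - 4).

-(y - 3u - 3x - 3)(4y - 4u - 3x - 4)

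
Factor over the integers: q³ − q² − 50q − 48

Testing divisors of the constant over divisors of the leading coefficient, q = −6 is a root, so (q + 6) divides it; the quotient is q² − 7q − 8.
The remaining quadratic factors as (q − 8)(q + 1).

(q + 1)(q + 6)(q − 8)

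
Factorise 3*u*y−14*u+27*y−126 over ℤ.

(3*y−14)*(u+9)

Group as (3*u*y−14*u) + (27*y−126) = u*(3*y−14) + 9*(3*y−14).
Both groups share the factor (3*y−14).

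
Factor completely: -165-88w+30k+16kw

(2k-11)(8w+15)

Group as (16kw+30k) + (-88w-165) = 2k(8w+15) - 11(8w+15).
Both groups share the factor (8w+15).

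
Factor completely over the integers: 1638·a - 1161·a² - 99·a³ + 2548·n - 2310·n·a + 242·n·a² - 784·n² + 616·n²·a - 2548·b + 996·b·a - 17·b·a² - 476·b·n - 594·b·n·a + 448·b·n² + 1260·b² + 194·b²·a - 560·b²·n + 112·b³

(14·b - 14·n - 9·a)·(8·b + 11·a - 14)·(b - 4·n + a + 13)

Group: 14·b·(8·b² - 32·b·n + 19·b·a + 90·b - 44·n·a + 56·n + 11·a² + 129·a - 182) + (-14·n - 9·a)·(8·b² - 32·b·n + 19·b·a + 90·b - 44·n·a + 56·n + 11·a² + 129·a - 182); both groups contain (8·b² - 32·b·n + 19·b·a + 90·b - 44·n·a + 56·n + 11·a² + 129·a - 182), so (14·b - 14·n - 9·a) is a factor with cofactor 8·b² - 32·b·n + 19·b·a + 90·b - 44·n·a + 56·n + 11·a² + 129·a - 182.
The cofactor groups again: 8·b² - 32·b·n + 19·b·a + 90·b - 44·n·a + 56·n + 11·a² + 129·a - 182 = 8·b·(b - 4·n + a + 13) + (11·a - 14)·(b - 4·n + a + 13); both groups contain (b - 4·n + a + 13), giving (8·b + 11·a - 14)·(b - 4·n + a + 13).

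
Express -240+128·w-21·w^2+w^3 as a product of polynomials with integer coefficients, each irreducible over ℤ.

Testing divisors of the constant over divisors of the leading coefficient, w = 4 is a root, giving the factor (w-4) and quotient w^2-17·w+60.
The remaining quadratic factors as (w-5)(w-12).

(w-12)·(w-4)·(w-5)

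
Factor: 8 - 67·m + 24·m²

Need a pair with product 24·8 = 192 and sum -67: that's -64 and -3.
Split the middle term: 24·m² - 64·m - 3·m + 8 = 8·m·(3·m - 8) - (3·m - 8).

(3·m - 8)·(8·m - 1)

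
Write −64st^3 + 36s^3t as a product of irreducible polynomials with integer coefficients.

Every term has a factor of 4st. Then 9s^2 − 16t^2 = (3s)² − (4t)².

4st(3s + 4t)(3s − 4t)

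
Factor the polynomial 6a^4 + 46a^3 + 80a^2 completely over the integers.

Pull out the common factor 2a^2, then factor the remaining trinomial.

2a^2(3a + 8)(a + 5)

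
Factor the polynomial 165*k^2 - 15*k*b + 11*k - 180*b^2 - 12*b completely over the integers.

(11*k - 12*b)*(15*k + 15*b + 1)

Group: 11*k*(15*k + 15*b + 1) - 12*b*(15*k + 15*b + 1); both groups contain (15*k + 15*b + 1).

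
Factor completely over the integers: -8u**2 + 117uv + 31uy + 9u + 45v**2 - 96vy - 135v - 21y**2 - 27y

Group: -u(8u + 3v - 7y - 9) + (15v + 3y)(8u + 3v - 7y - 9); both groups contain (8u + 3v - 7y - 9).

-(8u + 3v - 7y - 9)(u - 15v - 3y)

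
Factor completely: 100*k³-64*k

4*k*(5*k+4)*(5*k-4)

Every term has a factor of 4*k. Then 25*k²-16 = (5*k)² − (4)².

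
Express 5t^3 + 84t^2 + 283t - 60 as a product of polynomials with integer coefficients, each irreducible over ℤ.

(5t - 1)(t + 12)(t + 5)

Trying the rational-root candidates, t = 1/5 is a root, giving the factor (5t - 1) and quotient t^2 + 17t + 60.
The remaining quadratic factors as (t + 5)(t + 12).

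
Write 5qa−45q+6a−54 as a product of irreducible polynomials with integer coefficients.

(5q+6)(a−9)

Group as (5qa−45q) + (6a−54) = 5q(a−9) + 6(a−9).
Both groups share the factor (a−9).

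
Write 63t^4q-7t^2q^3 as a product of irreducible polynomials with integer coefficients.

Pull out the common factor 7t^2q; 9t^2-q^2 is a difference of squares.

7qt^2(3t-q)(3t+q)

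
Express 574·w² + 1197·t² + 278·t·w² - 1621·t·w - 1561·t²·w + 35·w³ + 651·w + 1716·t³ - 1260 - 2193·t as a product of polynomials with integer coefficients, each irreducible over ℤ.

(11·t - 5·w - 12)·(12·t + w + 15)·(13·t - 7·w + 7)

Group: 11·t·(156·t² - 71·t·w + 279·t - 7·w² - 98·w + 105) + (-5·w - 12)·(156·t² - 71·t·w + 279·t - 7·w² - 98·w + 105); both groups contain (156·t² - 71·t·w + 279·t - 7·w² - 98·w + 105), so (11·t - 5·w - 12) is a factor with cofactor 156·t² - 71·t·w + 279·t - 7·w² - 98·w + 105.
The cofactor groups again: 156·t² - 71·t·w + 279·t - 7·w² - 98·w + 105 = 13·t·(12·t + w + 15) + (-7·w + 7)·(12·t + w + 15); both groups contain (12·t + w + 15), giving (13·t - 7·w + 7)·(12·t + w + 15).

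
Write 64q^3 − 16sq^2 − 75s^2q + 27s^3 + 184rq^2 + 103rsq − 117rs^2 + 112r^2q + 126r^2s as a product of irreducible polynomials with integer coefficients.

Group: 2r(63rs + 56rq − 27s^2 + 48sq + 64q^2) + (−s + q)(63rs + 56rq − 27s^2 + 48sq + 64q^2); both groups contain (63rs + 56rq − 27s^2 + 48sq + 64q^2), so (2r − s + q) is a factor with cofactor 63rs + 56rq − 27s^2 + 48sq + 64q^2.
The cofactor groups again: 63rs + 56rq − 27s^2 + 48sq + 64q^2 = 9s(7r − 3s + 8q) + 8q(7r − 3s + 8q); both groups contain (7r − 3s + 8q), giving (9s + 8q)(7r − 3s + 8q).

(7r − 3s + 8q)(9s + 8q)(2r − s + q)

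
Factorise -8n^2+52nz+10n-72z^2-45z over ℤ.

-(2n-9z)(4n-8z-5)

Group: -4n(2n-9z) + (8z+5)(2n-9z); both groups contain (2n-9z).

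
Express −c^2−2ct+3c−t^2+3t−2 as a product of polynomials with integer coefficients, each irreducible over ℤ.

Group: −c(c+t−2) + (−t+1)(c+t−2); both groups contain (c+t−2).

−(c+t−1)(c+t−2)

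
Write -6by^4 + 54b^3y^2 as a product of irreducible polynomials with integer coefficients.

6by^2(3b + y)(3b - y)

Pull out the common factor 6by^2; 9b^2 - y^2 is a difference of squares.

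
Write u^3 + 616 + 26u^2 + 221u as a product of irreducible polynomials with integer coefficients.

(u + 11)(u + 7)(u + 8)

By the rational root theorem, u = −7 is a root, giving the factor (u + 7) and quotient u^2 + 19u + 88.
The remaining quadratic factors as (u + 8)(u + 11).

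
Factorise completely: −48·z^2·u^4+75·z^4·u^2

3·u^2·z^2·(5·z−4·u)·(5·z+4·u)

Factor out 3·z^2·u^2, leaving 25·z^2−16·u^2, which is a difference of two squares.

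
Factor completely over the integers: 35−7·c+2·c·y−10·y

Group as (2·c·y−7·c) + (−10·y+35) = c·(2·y−7) − 5·(2·y−7).
Both groups share the factor (2·y−7).

(2·y−7)·(c−5)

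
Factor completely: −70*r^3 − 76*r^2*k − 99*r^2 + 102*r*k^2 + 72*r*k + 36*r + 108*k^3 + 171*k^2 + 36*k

Group: r*(−70*r^2 − 6*r*k − 99*r + 108*k^2 + 171*k + 36) + k*(−70*r^2 − 6*r*k − 99*r + 108*k^2 + 171*k + 36); both groups contain (−70*r^2 − 6*r*k − 99*r + 108*k^2 + 171*k + 36), so (r + k) is a factor with cofactor −70*r^2 − 6*r*k − 99*r + 108*k^2 + 171*k + 36.
The cofactor groups again: −70*r^2 − 6*r*k − 99*r + 108*k^2 + 171*k + 36 = −7*r*(10*r − 12*k − 3) + (−9*k − 12)*(10*r − 12*k − 3); both groups contain (10*r − 12*k − 3), giving −(7*r + 9*k + 12)*(10*r − 12*k − 3).

−(10*r − 12*k − 3)*(7*r + 9*k + 12)*(r + k)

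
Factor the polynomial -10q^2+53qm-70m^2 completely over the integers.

Group: -5q(2q-5m) + 14m(2q-5m); both groups contain (2q-5m).

-(5q-14m)(2q-5m)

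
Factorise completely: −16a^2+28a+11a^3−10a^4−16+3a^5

(3a−4)(a−1)(a−2)(a^2+a+2)

Trying the rational-root candidates, a = 4/3 is a root, so (3a−4) is a factor; dividing leaves a^4−2a^3+a^2−4a+4.
Next, a = 2 is a root, so (a−2) is a factor; dividing leaves a^3+a−2.
Then a = 1 is a root, giving the factor (a−1) and quotient a^2+a+2.
The quadratic a^2+a+2 has discriminant −7 < 0 and is irreducible over ℤ.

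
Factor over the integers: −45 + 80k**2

Every term has a factor of 5. Then 16k**2 − 9 = (4k)² − (3)².

5(4k + 3)(4k − 3)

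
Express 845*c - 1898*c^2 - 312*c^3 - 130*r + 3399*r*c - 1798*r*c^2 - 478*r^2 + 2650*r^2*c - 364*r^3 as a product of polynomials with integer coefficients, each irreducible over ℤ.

-(13*r - 12*c + 5)*(2*r - 13*c)*(14*r + 2*c + 13)

Group: 14*r*(-26*r^2 + 193*r*c - 10*r - 156*c^2 + 65*c) + (2*c + 13)*(-26*r^2 + 193*r*c - 10*r - 156*c^2 + 65*c); both groups contain (-26*r^2 + 193*r*c - 10*r - 156*c^2 + 65*c), so (14*r + 2*c + 13) is a factor with cofactor -26*r^2 + 193*r*c - 10*r - 156*c^2 + 65*c.
The cofactor groups again: -26*r^2 + 193*r*c - 10*r - 156*c^2 + 65*c = -2*r*(13*r - 12*c + 5) + 13*c*(13*r - 12*c + 5); both groups contain (13*r - 12*c + 5), giving -(2*r - 13*c)*(13*r - 12*c + 5).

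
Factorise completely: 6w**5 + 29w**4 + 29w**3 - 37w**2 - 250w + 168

(2w - 3)(3w - 2)(w + 4)(w**2 + 3w + 7)

Among the possible rational roots, w = 3/2 is a root, so (2w - 3) divides it; the quotient is 3w**4 + 19w**3 + 43w**2 + 46w - 56.
Continuing, w = 2/3 is a root, so (3w - 2) divides it; the quotient is w**3 + 7w**2 + 19w + 28.
Next, w = -4 is a root, so (w + 4) is a factor; dividing leaves w**2 + 3w + 7.
The quadratic w**2 + 3w + 7 has discriminant -19 < 0 and is irreducible over ℤ.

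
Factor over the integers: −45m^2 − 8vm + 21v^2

(3v − 5m)(7v + 9m)

Group: 3v(7v + 9m) − 5m(7v + 9m); both groups contain (7v + 9m).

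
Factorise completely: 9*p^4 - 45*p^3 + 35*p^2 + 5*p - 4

Among the possible rational roots, p = -1/3 is a root, giving the factor (3*p + 1) and quotient 3*p^3 - 16*p^2 + 17*p - 4.
Then p = 4 is a root, so (p - 4) divides it; the quotient is 3*p^2 - 4*p + 1.
The remaining quadratic factors as (3*p - 1)(p - 1).

(3*p + 1)*(3*p - 1)*(p - 1)*(p - 4)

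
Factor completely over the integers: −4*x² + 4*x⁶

4*x²*(x + 1)*(x − 1)*(x² + 1)

Every term has a factor of 4*x²; factoring it out leaves x⁴ − 1.
Recognize a difference of squares with the parts x² and 1.
x² − 1 is again a difference of squares: (x − 1)*(x + 1).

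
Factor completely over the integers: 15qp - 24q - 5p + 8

(3q - 1)(5p - 8)

Group as (15qp - 24q) + (-5p + 8) = 3q(5p - 8) - (5p - 8).
Both groups share the factor (5p - 8).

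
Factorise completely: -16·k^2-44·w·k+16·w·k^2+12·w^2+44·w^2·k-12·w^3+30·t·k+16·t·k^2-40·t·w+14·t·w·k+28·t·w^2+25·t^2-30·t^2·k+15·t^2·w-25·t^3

-(5·t-6·w-2·k)·(5·t-2·w+8·k)·(t+w-1)

Group: t·(-25·t^2+40·t·w-30·t·k-12·w^2+44·w·k+16·k^2) + (w-1)·(-25·t^2+40·t·w-30·t·k-12·w^2+44·w·k+16·k^2); both groups contain (-25·t^2+40·t·w-30·t·k-12·w^2+44·w·k+16·k^2), so (t+w-1) is a factor with cofactor -25·t^2+40·t·w-30·t·k-12·w^2+44·w·k+16·k^2.
The cofactor groups again: -25·t^2+40·t·w-30·t·k-12·w^2+44·w·k+16·k^2 = -5·t·(5·t-2·w+8·k) + (6·w+2·k)·(5·t-2·w+8·k); both groups contain (5·t-2·w+8·k), giving -(5·t-6·w-2·k)·(5·t-2·w+8·k).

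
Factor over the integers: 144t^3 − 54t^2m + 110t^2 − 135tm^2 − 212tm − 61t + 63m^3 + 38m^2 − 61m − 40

Group: 2t(72t^2 + 9tm + 19t − 63m^2 − 101m − 40) + (−m + 1)(72t^2 + 9tm + 19t − 63m^2 − 101m − 40); both groups contain (72t^2 + 9tm + 19t − 63m^2 − 101m − 40), so (2t − m + 1) is a factor with cofactor 72t^2 + 9tm + 19t − 63m^2 − 101m − 40.
The cofactor groups again: 72t^2 + 9tm + 19t − 63m^2 − 101m − 40 = 9t(8t − 7m − 5) + (9m + 8)(8t − 7m − 5); both groups contain (8t − 7m − 5), giving (9t + 9m + 8)(8t − 7m − 5).

(8t − 7m − 5)(2t − m + 1)(9t + 9m + 8)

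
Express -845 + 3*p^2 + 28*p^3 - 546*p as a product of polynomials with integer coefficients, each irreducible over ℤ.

(4*p + 13)*(7*p + 13)*(p - 5)

Trying the rational-root candidates, p = -13/4 is a root, giving the factor (4*p + 13) and quotient 7*p^2 - 22*p - 65.
The remaining quadratic factors as (7*p + 13)(p - 5).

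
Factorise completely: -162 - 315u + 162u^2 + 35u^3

(5u - 9)(7u + 3)(u + 6)

By the rational root theorem, u = 9/5 is a root, so (5u - 9) divides it; the quotient is 7u^2 + 45u + 18.
The remaining quadratic factors as (u + 6)(7u + 3).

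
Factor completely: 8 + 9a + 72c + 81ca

Group as (81ca + 72c) + (9a + 8) = 9c(9a + 8) + (9a + 8).
Both groups share the factor (9a + 8).

(9a + 8)(9c + 1)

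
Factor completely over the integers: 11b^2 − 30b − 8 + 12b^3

Testing divisors of the constant over divisors of the leading coefficient, b = −1/4 is a root, so (4b + 1) is a factor; dividing leaves 3b^2 + 2b − 8.
The remaining quadratic factors as (3b − 4)(b + 2).

(3b − 4)(4b + 1)(b + 2)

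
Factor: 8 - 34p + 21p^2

Need a pair with product 21·8 = 168 and sum -34: that's -6 and -28.
Split the middle term: 21p^2 - 6p - 28p + 8 = 3p(7p - 2) - 4(7p - 2).

(3p - 4)(7p - 2)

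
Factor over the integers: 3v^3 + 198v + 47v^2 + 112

By the rational root theorem, v = -2/3 is a root, giving the factor (3v + 2) and quotient v^2 + 15v + 56.
The remaining quadratic factors as (v + 8)(v + 7).

(3v + 2)(v + 7)(v + 8)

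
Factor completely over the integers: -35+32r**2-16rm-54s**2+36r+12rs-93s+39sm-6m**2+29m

(4r+6s-3m+7)(8r-9s+2m-5)

Group: 4r(8r-9s+2m-5) + (6s-3m+7)(8r-9s+2m-5); both groups contain (8r-9s+2m-5).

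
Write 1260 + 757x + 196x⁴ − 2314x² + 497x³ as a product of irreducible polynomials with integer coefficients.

Among the possible rational roots, x = −5 is a root, giving the factor (x + 5) and quotient 196x³ − 483x² + 101x + 252.
Then x = 7/4 is a root, so (4x − 7) is a factor; dividing leaves 49x² − 35x − 36.
The remaining quadratic factors as (7x + 4)(7x − 9).

(4x − 7)(7x + 4)(7x − 9)(x + 5)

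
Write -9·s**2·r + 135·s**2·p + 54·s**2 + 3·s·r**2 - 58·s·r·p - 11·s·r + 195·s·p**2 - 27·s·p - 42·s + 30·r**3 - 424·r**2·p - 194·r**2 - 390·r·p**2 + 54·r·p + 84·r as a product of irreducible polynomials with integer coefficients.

-(r - 15·p - 6)·(s - 2·r)·(9·s + 15·r + 13·p - 7)

Group: r·(-9·s**2 + 3·s·r - 13·s·p + 7·s + 30·r**2 + 26·r·p - 14·r) + (-15·p - 6)·(-9·s**2 + 3·s·r - 13·s·p + 7·s + 30·r**2 + 26·r·p - 14·r); both groups contain (-9·s**2 + 3·s·r - 13·s·p + 7·s + 30·r**2 + 26·r·p - 14·r), so (r - 15·p - 6) is a factor with cofactor -9·s**2 + 3·s·r - 13·s·p + 7·s + 30·r**2 + 26·r·p - 14·r.
The cofactor groups again: -9·s**2 + 3·s·r - 13·s·p + 7·s + 30·r**2 + 26·r·p - 14·r = -s·(9·s + 15·r + 13·p - 7) + 2·r·(9·s + 15·r + 13·p - 7); both groups contain (9·s + 15·r + 13·p - 7), giving -(s - 2·r)·(9·s + 15·r + 13·p - 7).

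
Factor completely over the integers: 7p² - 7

Factor out 7, leaving p² - 1, which is a difference of two squares.

7(p + 1)(p - 1)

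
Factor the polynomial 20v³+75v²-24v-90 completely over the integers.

Group as (20v³-24v) + (75v²-90) = 4v(5v²-6) + 15(5v²-6).
Both groups share the factor (5v²-6).

(4v+15)(5v²-6)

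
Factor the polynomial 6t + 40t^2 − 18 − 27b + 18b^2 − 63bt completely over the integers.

Group: 6b(3b − 8t − 6) + (−5t + 3)(3b − 8t − 6); both groups contain (3b − 8t − 6).

(3b − 8t − 6)(6b − 5t + 3)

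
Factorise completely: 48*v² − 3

Factor out 3, leaving 16*v² − 1, which is a difference of two squares.

3*(4*v + 1)*(4*v − 1)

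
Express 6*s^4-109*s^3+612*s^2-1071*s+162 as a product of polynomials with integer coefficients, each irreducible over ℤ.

(6*s-1)*(s-3)*(s-6)*(s-9)

Among the possible rational roots, s = 3 is a root, so (s-3) is a factor; dividing leaves 6*s^3-91*s^2+339*s-54.
Continuing, s = 6 is a root, so (s-6) is a factor; dividing leaves 6*s^2-55*s+9.
The remaining quadratic factors as (s-9)(6*s-1).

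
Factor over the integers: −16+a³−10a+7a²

(a+1)(a+8)(a−2)

Trying the rational-root candidates, a = 2 is a root, giving the factor (a−2) and quotient a²+9a+8.
The remaining quadratic factors as (a+8)(a+1).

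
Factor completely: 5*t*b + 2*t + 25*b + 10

Group as (5*t*b + 2*t) + (25*b + 10) = t*(5*b + 2) + 5*(5*b + 2).
Both groups share the factor (5*b + 2).

(5*b + 2)*(t + 5)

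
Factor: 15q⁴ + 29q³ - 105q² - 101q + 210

(3q - 5)(5q - 7)(q + 2)(q + 3)

By the rational root theorem, q = 5/3 is a root, so (3q - 5) is a factor; dividing leaves 5q³ + 18q² - 5q - 42.
Next, q = -3 is a root, giving the factor (q + 3) and quotient 5q² + 3q - 14.
The remaining quadratic factors as (5q - 7)(q + 2).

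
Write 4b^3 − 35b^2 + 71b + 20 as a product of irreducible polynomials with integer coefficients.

Trying the rational-root candidates, b = 4 is a root, so (b − 4) is a factor; dividing leaves 4b^2 − 19b − 5.
The remaining quadratic factors as (4b + 1)(b − 5).

(4b + 1)(b − 4)(b − 5)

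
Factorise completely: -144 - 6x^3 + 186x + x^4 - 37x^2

Among the possible rational roots, x = 8 is a root, so (x - 8) is a factor; dividing leaves x^3 + 2x^2 - 21x + 18.
Then x = -6 is a root, so (x + 6) divides it; the quotient is x^2 - 4x + 3.
The remaining quadratic factors as (x - 1)(x - 3).

(x + 6)(x - 1)(x - 3)(x - 8)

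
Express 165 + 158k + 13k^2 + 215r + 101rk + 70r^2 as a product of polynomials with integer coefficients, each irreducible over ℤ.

Group: 7r(10r + 13k + 15) + (k + 11)(10r + 13k + 15); both groups contain (10r + 13k + 15).

(10r + 13k + 15)(7r + k + 11)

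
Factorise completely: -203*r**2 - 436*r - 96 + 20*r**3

Among the possible rational roots, r = -1/4 is a root, giving the factor (4*r + 1) and quotient 5*r**2 - 52*r - 96.
The remaining quadratic factors as (r - 12)(5*r + 8).

(4*r + 1)*(5*r + 8)*(r - 12)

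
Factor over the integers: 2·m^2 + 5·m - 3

(2·m - 1)·(m + 3)

Need a pair with product 2·(-3) = -6 and sum 5: that's 6 and -1.
Split the middle term: 2·m^2 + 6·m - m - 3 = 2·m·(m + 3) - (m + 3).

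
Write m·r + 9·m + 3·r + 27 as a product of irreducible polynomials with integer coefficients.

Group as (m·r + 9·m) + (3·r + 27) = m·(r + 9) + 3·(r + 9).
Both groups share the factor (r + 9).

(m + 3)·(r + 9)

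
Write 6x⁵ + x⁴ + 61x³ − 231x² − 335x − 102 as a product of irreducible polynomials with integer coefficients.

Trying the rational-root candidates, x = −1/2 is a root, giving the factor (2x + 1) and quotient 3x⁴ − x³ + 31x² − 131x − 102.
Next, x = −2/3 is a root, so (3x + 2) divides it; the quotient is x³ − x² + 11x − 51.
Next, x = 3 is a root, so (x − 3) is a factor; dividing leaves x² + 2x + 17.
The quadratic x² + 2x + 17 has discriminant −64 < 0 and is irreducible over ℤ.

(2x + 1)(3x + 2)(x − 3)(x² + 2x + 17)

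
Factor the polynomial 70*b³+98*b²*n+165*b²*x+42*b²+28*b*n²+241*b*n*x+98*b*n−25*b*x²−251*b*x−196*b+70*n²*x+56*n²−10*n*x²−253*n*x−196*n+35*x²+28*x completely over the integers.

Group: 7*b*(10*b²+4*b*n+25*b*x+6*b+10*n*x+8*n−35*x−28) + (7*n−x)*(10*b²+4*b*n+25*b*x+6*b+10*n*x+8*n−35*x−28); both groups contain (10*b²+4*b*n+25*b*x+6*b+10*n*x+8*n−35*x−28), so (7*b+7*n−x) is a factor with cofactor 10*b²+4*b*n+25*b*x+6*b+10*n*x+8*n−35*x−28.
The cofactor groups again: 10*b²+4*b*n+25*b*x+6*b+10*n*x+8*n−35*x−28 = 2*b*(5*b+2*n−7) + (5*x+4)*(5*b+2*n−7); both groups contain (5*b+2*n−7), giving (2*b+5*x+4)*(5*b+2*n−7).

(2*b+5*x+4)*(5*b+2*n−7)*(7*b+7*n−x)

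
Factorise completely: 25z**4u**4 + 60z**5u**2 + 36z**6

z**4(6z + 5u**2)**2

Pull out the common factor z**4, leaving 36z**2 + 60zu**2 + 25u**4.
Recognize a perfect-square trinomial with the parts 5u**2 and 6z.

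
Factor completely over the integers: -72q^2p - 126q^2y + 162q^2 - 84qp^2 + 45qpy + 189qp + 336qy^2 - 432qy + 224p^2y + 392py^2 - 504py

-(3q - 8y)(4p + 7y - 9)(6q + 7p)

Group: 4p(-18q^2 - 21qp + 48qy + 56py) + (7y - 9)(-18q^2 - 21qp + 48qy + 56py); both groups contain (-18q^2 - 21qp + 48qy + 56py), so (4p + 7y - 9) is a factor with cofactor -18q^2 - 21qp + 48qy + 56py.
The cofactor groups again: -18q^2 - 21qp + 48qy + 56py = -6q(3q - 8y) - 7p(3q - 8y); both groups contain (3q - 8y), giving -(6q + 7p)(3q - 8y).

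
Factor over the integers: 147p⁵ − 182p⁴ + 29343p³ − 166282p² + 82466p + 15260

By the rational root theorem, p = 5/7 is a root, so (7p − 5) is a factor; dividing leaves 21p⁴ − 11p³ + 4184p² − 20766p − 3052.
Next, p = −1/7 is a root, so (7p + 1) is a factor; dividing leaves 3p³ − 2p² + 598p − 3052.
Next, p = 14/3 is a root, giving the factor (3p − 14) and quotient p² + 4p + 218.
The quadratic p² + 4p + 218 has discriminant −856 < 0 and is irreducible over ℤ.

(3p − 14)(7p + 1)(7p − 5)(p² + 4p + 218)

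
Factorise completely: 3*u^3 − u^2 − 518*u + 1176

Trying the rational-root candidates, u = 12 is a root, so (u − 12) divides it; the quotient is 3*u^2 + 35*u − 98.
The remaining quadratic factors as (3*u − 7)(u + 14).

(3*u − 7)*(u + 14)*(u − 12)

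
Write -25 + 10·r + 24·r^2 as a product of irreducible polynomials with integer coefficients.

Need a pair with product 24·(-25) = -600 and sum 10: that's 30 and -20.
Split the middle term: 24·r^2 + 30·r - 20·r - 25 = 6·r·(4·r + 5) - 5·(4·r + 5).

(4·r + 5)·(6·r - 5)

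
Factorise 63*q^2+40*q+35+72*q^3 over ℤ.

(8*q+7)*(9*q^2+5)

Group as (72*q^3+40*q) + (63*q^2+35) = 8*q*(9*q^2+5) + 7*(9*q^2+5).
Both groups share the factor (9*q^2+5).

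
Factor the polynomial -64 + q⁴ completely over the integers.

(q² + 8)·(q² - 8)

Substitute u = q² to get a quadratic in u, then factor.
q² - 8 is irreducible over ℤ (8 is not a perfect square).
q² + 8 is irreducible over ℤ (always positive, so no real roots).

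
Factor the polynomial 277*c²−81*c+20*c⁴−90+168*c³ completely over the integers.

By the rational root theorem, c = 3/5 is a root, giving the factor (5*c−3) and quotient 4*c³+36*c²+77*c+30.
Next, c = −5/2 is a root, so (2*c+5) is a factor; dividing leaves 2*c²+13*c+6.
The remaining quadratic factors as (c+6)(2*c+1).

(2*c+1)*(2*c+5)*(5*c−3)*(c+6)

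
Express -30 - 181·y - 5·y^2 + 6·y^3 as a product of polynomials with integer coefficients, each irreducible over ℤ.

(6·y + 1)·(y + 5)·(y - 6)

Trying the rational-root candidates, y = 6 is a root, so (y - 6) divides it; the quotient is 6·y^2 + 31·y + 5.
The remaining quadratic factors as (6·y + 1)(y + 5).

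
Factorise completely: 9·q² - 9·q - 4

Need a pair with product 9·(-4) = -36 and sum -9: that's 3 and -12.
Split the middle term: 9·q² + 3·q - 12·q - 4 = 3·q·(3·q + 1) - 4·(3·q + 1).

(3·q + 1)·(3·q - 4)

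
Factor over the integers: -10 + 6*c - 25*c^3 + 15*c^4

(3*c - 5)*(5*c^3 + 2)

Group as (15*c^4 + 6*c) + (-25*c^3 - 10) = 3*c*(5*c^3 + 2) - 5*(5*c^3 + 2).
Both groups share the factor (5*c^3 + 2).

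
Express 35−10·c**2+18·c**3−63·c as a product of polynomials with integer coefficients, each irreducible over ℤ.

Group as (18·c**3−63·c) + (−10·c**2+35) = 9·c·(2·c**2−7) − 5·(2·c**2−7).
Both groups share the factor (2·c**2−7).

(9·c−5)·(2·c**2−7)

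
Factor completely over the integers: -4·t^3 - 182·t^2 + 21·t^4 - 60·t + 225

(3·t + 5)·(7·t + 15)·(t - 1)·(t - 3)

Trying the rational-root candidates, t = 3 is a root, so (t - 3) is a factor; dividing leaves 21·t^3 + 59·t^2 - 5·t - 75.
Continuing, t = -5/3 is a root, so (3·t + 5) is a factor; dividing leaves 7·t^2 + 8·t - 15.
The remaining quadratic factors as (t - 1)(7·t + 15).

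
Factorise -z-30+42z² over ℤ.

Need a pair with product 42·(-30) = -1260 and sum -1: that's -36 and 35.
Split the middle term: 42z²-36z + 35z-30 = 6z(7z-6) + 5(7z-6).

(6z+5)(7z-6)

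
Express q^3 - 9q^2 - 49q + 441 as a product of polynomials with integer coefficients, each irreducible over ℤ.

Trying the rational-root candidates, q = 7 is a root, so (q - 7) divides it; the quotient is q^2 - 2q - 63.
The remaining quadratic factors as (q + 7)(q - 9).

(q + 7)(q - 7)(q - 9)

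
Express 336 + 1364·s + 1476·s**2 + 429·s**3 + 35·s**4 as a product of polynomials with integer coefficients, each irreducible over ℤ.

(5·s + 2)·(7·s + 6)·(s + 4)·(s + 7)

By the rational root theorem, s = −2/5 is a root, giving the factor (5·s + 2) and quotient 7·s**3 + 83·s**2 + 262·s + 168.
Continuing, s = −6/7 is a root, so (7·s + 6) divides it; the quotient is s**2 + 11·s + 28.
The remaining quadratic factors as (s + 7)(s + 4).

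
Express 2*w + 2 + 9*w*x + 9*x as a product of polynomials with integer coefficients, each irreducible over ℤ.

(9*x + 2)*(w + 1)

Group as (9*w*x + 2*w) + (9*x + 2) = w*(9*x + 2) + (9*x + 2).
Both groups share the factor (9*x + 2).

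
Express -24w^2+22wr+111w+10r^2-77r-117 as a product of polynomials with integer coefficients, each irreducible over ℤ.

-(8w-10r-13)(3w+r-9)

Group: -3w(8w-10r-13) + (-r+9)(8w-10r-13); both groups contain (8w-10r-13).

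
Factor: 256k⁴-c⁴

(4k)⁴ − (c)⁴ = ((4k)² − (c)²)((4k)² + (c)²); the first factor splits again, the second (16k²+c²) is irreducible.

(4k-c)(4k+c)(16k²+c²)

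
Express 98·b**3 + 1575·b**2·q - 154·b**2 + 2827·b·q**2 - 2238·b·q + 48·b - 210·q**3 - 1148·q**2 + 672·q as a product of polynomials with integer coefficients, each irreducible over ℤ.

Group: b·(98·b**2 + 203·b·q - 154·b - 15·q**2 - 82·q + 48) + 14·q·(98·b**2 + 203·b·q - 154·b - 15·q**2 - 82·q + 48); both groups contain (98·b**2 + 203·b·q - 154·b - 15·q**2 - 82·q + 48), so (b + 14·q) is a factor with cofactor 98·b**2 + 203·b·q - 154·b - 15·q**2 - 82·q + 48.
The cofactor groups again: 98·b**2 + 203·b·q - 154·b - 15·q**2 - 82·q + 48 = 14·b·(7·b + 15·q - 8) + (-q - 6)·(7·b + 15·q - 8); both groups contain (7·b + 15·q - 8), giving (14·b - q - 6)·(7·b + 15·q - 8).

(14·b - q - 6)·(7·b + 15·q - 8)·(b + 14·q)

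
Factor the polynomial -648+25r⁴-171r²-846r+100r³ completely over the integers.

(5r+6)(5r+9)(r+4)(r-3)

Among the possible rational roots, r = -6/5 is a root, giving the factor (5r+6) and quotient 5r³+14r²-51r-108.
Then r = -9/5 is a root, so (5r+9) is a factor; dividing leaves r²+r-12.
The remaining quadratic factors as (r+4)(r-3).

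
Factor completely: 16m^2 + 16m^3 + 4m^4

4m^2(m + 2)^2

Every term has a factor of 4m^2; factoring it out leaves m^2 + 4m + 4.
Recognize a perfect-square trinomial with the parts 2 and m.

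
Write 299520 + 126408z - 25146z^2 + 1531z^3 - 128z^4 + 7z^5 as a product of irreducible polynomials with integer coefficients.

By the rational root theorem, z = -12/7 is a root, so (7z + 12) divides it; the quotient is z^4 - 20z^3 + 253z^2 - 4026z + 24960.
Then z = 10 is a root, giving the factor (z - 10) and quotient z^3 - 10z^2 + 153z - 2496.
Continuing, z = 13 is a root, so (z - 13) divides it; the quotient is z^2 + 3z + 192.
The quadratic z^2 + 3z + 192 has discriminant -759 < 0 and is irreducible over ℤ.

(7z + 12)(z - 10)(z - 13)(z^2 + 3z + 192)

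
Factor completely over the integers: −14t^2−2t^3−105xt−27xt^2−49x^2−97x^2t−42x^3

−(x+2t)(6x+t+7)(7x+t)

Group: 6x(−7x^2−15xt−2t^2) + (t+7)(−7x^2−15xt−2t^2); both groups contain (−7x^2−15xt−2t^2), so (6x+t+7) is a factor with cofactor −7x^2−15xt−2t^2.
The cofactor groups again: −7x^2−15xt−2t^2 = −7x(x+2t) − t(x+2t); both groups contain (x+2t), giving −(7x+t)(x+2t).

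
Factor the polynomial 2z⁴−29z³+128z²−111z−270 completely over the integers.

(2z−9)(z+1)(z−5)(z−6)

By the rational root theorem, z = 6 is a root, so (z−6) divides it; the quotient is 2z³−17z²+26z+45.
Next, z = 9/2 is a root, so (2z−9) divides it; the quotient is z²−4z−5.
The remaining quadratic factors as (z−5)(z+1).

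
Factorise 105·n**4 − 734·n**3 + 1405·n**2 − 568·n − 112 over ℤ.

Testing divisors of the constant over divisors of the leading coefficient, n = −1/7 is a root, so (7·n + 1) divides it; the quotient is 15·n**3 − 107·n**2 + 216·n − 112.
Continuing, n = 7/3 is a root, so (3·n − 7) is a factor; dividing leaves 5·n**2 − 24·n + 16.
The remaining quadratic factors as (5·n − 4)(n − 4).

(3·n − 7)·(5·n − 4)·(7·n + 1)·(n − 4)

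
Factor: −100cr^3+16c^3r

Pull out the common factor 4cr; 4c^2−25r^2 is a difference of squares.

4cr(2c+5r)(2c−5r)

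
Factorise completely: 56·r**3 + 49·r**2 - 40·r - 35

(8·r + 7)·(7·r**2 - 5)

Group as (56·r**3 - 40·r) + (49·r**2 - 35) = 8·r·(7·r**2 - 5) + 7·(7·r**2 - 5).
Both groups share the factor (7·r**2 - 5).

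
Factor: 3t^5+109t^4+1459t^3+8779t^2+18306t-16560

Among the possible rational roots, t = -15 is a root, so (t+15) divides it; the quotient is 3t^4+64t^3+499t^2+1294t-1104.
Continuing, t = -8 is a root, so (t+8) is a factor; dividing leaves 3t^3+40t^2+179t-138.
Then t = 2/3 is a root, so (3t-2) is a factor; dividing leaves t^2+14t+69.
The quadratic t^2+14t+69 has discriminant -80 < 0 and is irreducible over ℤ.

(3t-2)(t+15)(t+8)(t^2+14t+69)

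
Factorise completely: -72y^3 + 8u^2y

Factor out 8y, leaving u^2 - 9y^2, which is a difference of two squares.

8y(u + 3y)(u - 3y)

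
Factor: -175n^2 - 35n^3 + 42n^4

Pull out the common factor 7n^2, then factor the remaining trinomial.

7n^2(2n - 5)(3n + 5)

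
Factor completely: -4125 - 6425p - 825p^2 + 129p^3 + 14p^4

(2p - 15)(7p + 5)(p + 11)(p + 5)

Trying the rational-root candidates, p = 15/2 is a root, giving the factor (2p - 15) and quotient 7p^3 + 117p^2 + 465p + 275.
Then p = -5/7 is a root, so (7p + 5) divides it; the quotient is p^2 + 16p + 55.
The remaining quadratic factors as (p + 11)(p + 5).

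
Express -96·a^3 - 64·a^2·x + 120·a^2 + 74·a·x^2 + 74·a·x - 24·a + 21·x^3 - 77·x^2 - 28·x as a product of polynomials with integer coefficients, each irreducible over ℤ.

Group: 4·a·(-24·a^2 - 10·a·x + 6·a + 21·x^2 + 7·x) + (x - 4)·(-24·a^2 - 10·a·x + 6·a + 21·x^2 + 7·x); both groups contain (-24·a^2 - 10·a·x + 6·a + 21·x^2 + 7·x), so (4·a + x - 4) is a factor with cofactor -24·a^2 - 10·a·x + 6·a + 21·x^2 + 7·x.
The cofactor groups again: -24·a^2 - 10·a·x + 6·a + 21·x^2 + 7·x = -6·a·(4·a - 3·x - 1) - 7·x·(4·a - 3·x - 1); both groups contain (4·a - 3·x - 1), giving -(6·a + 7·x)·(4·a - 3·x - 1).

-(4·a + x - 4)·(4·a - 3·x - 1)·(6·a + 7·x)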